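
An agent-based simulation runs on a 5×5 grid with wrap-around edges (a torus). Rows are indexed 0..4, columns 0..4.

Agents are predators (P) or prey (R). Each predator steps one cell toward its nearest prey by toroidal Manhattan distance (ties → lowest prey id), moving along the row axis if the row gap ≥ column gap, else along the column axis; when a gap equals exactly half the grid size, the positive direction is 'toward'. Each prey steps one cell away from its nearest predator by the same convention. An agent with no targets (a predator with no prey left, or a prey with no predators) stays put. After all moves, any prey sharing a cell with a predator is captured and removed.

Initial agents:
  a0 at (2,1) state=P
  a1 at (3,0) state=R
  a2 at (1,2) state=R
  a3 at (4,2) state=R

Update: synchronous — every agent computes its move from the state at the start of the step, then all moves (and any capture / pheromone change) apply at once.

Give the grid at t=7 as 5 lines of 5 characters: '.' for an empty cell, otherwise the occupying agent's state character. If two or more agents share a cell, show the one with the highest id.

R....
..R..
.....
.....
.P...

t=1: a0@(3,1):P a1@(4,0):R a2@(0,2):R a3@(0,2):R
t=2: a0@(4,1):P a1@(0,0):R a2@(1,2):R a3@(1,2):R
t=3: a0@(0,1):P a1@(1,0):R a2@(2,2):R a3@(2,2):R
t=4: a0@(1,1):P a1@(2,0):R a2@(3,2):R a3@(3,2):R
t=5: a0@(2,1):P a1@(3,0):R a2@(4,2):R a3@(4,2):R
t=6: a0@(3,1):P a1@(4,0):R a2@(0,2):R a3@(0,2):R
t=7: a0@(4,1):P a1@(0,0):R a2@(1,2):R a3@(1,2):R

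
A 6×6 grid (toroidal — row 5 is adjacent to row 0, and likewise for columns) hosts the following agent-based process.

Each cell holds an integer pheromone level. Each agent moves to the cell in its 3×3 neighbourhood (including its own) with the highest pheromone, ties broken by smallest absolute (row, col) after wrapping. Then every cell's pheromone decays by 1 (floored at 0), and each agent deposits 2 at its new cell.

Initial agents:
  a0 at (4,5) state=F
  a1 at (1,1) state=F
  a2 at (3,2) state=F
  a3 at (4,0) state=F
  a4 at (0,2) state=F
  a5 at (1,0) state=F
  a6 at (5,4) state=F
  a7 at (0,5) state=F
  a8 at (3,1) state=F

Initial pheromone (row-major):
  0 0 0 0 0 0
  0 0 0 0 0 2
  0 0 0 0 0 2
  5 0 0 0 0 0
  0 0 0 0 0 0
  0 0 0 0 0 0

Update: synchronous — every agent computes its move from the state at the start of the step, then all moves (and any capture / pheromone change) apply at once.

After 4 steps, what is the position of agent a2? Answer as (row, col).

t=1: a0@(3,0) a1@(0,0) a2@(2,1) a3@(3,0) a4@(0,1) a5@(1,5) a6@(0,3) a7@(1,5) a8@(3,0) | pheromone: 2 2 0 2 0 0 / 0 0 0 0 0 5 / 0 2 0 0 0 1 / 10 0 0 0 0 0 / 0 0 0 0 0 0 / 0 0 0 0 0 0
t=2: a0@(3,0) a1@(1,5) a2@(3,0) a3@(3,0) a4@(0,0) a5@(1,5) a6@(0,3) a7@(1,5) a8@(3,0) | pheromone: 3 1 0 3 0 0 / 0 0 0 0 0 10 / 0 1 0 0 0 0 / 17 0 0 0 0 0 / 0 0 0 0 0 0 / 0 0 0 0 0 0
t=3: a0@(3,0) a1@(1,5) a2@(3,0) a3@(3,0) a4@(1,5) a5@(1,5) a6@(0,3) a7@(1,5) a8@(3,0) | pheromone: 2 0 0 4 0 0 / 0 0 0 0 0 17 / 0 0 0 0 0 0 / 24 0 0 0 0 0 / 0 0 0 0 0 0 / 0 0 0 0 0 0
t=4: a0@(3,0) a1@(1,5) a2@(3,0) a3@(3,0) a4@(1,5) a5@(1,5) a6@(0,3) a7@(1,5) a8@(3,0) | pheromone: 1 0 0 5 0 0 / 0 0 0 0 0 24 / 0 0 0 0 0 0 / 31 0 0 0 0 0 / 0 0 0 0 0 0 / 0 0 0 0 0 0

(3, 0)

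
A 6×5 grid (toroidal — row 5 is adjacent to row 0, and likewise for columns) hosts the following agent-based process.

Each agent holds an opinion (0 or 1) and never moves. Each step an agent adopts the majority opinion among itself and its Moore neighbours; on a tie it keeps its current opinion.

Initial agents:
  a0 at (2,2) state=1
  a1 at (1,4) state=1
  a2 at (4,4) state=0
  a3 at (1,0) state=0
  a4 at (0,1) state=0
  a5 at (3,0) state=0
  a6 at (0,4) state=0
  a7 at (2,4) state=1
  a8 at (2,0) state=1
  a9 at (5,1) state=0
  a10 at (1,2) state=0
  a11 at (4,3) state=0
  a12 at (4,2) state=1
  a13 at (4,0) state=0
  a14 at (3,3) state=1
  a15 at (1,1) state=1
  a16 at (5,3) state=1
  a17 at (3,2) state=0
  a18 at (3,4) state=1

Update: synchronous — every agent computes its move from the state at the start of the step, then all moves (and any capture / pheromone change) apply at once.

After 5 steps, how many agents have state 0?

t=1: a0@(2,2):1 a1@(1,4):1 a2@(4,4):0 a3@(1,0):1 a4@(0,1):0 a5@(3,0):0 a6@(0,4):0 a7@(2,4):1 a8@(2,0):1 a9@(5,1):0 a10@(1,2):0 a11@(4,3):1 a12@(4,2):1 a13@(4,0):0 a14@(3,3):1 a15@(1,1):1 a16@(5,3):0 a17@(3,2):1 a18@(3,4):1
t=2: (unchanged — steady state)

8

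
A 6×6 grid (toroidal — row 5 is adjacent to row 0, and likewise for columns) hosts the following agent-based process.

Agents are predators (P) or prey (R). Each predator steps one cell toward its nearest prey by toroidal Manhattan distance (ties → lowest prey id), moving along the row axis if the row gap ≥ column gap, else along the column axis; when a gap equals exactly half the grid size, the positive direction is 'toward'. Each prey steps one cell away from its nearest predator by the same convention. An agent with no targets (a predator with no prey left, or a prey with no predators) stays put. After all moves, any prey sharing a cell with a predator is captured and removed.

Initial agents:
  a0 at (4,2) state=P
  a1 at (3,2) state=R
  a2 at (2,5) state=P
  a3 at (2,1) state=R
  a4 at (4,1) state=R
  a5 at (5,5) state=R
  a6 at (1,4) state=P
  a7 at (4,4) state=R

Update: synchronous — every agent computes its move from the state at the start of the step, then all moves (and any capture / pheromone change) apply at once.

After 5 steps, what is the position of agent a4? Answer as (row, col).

t=1: a0@(3,2):P a1@(2,2):R a2@(2,0):P a3@(2,2):R a4@(4,0):R a5@(4,5):R a6@(0,4):P a7@(4,5):R
t=2: a0@(2,2):P a1@(1,2):R a2@(2,1):P a3@(1,2):R a4@(5,0):R a5@(5,5):R a6@(5,4):P a7@(5,5):R
t=3: a0@(1,2):P a1@(0,2):R a2@(1,1):P a3@(0,2):R a4@(5,1):R a5@(5,0):R a6@(5,5):P a7@(5,0):R
t=4: a0@(0,2):P a1@(5,2):R a2@(0,1):P a3@(5,2):R a4@(4,1):R a5@(5,1):R a6@(5,0):P a7@(5,1):R
t=5: a0@(5,2):P a1@(4,2):R a2@(5,1):P a3@(4,2):R a4@(3,1):R a5@(4,1):R a6@(5,1):P a7@(4,1):R

(3, 1)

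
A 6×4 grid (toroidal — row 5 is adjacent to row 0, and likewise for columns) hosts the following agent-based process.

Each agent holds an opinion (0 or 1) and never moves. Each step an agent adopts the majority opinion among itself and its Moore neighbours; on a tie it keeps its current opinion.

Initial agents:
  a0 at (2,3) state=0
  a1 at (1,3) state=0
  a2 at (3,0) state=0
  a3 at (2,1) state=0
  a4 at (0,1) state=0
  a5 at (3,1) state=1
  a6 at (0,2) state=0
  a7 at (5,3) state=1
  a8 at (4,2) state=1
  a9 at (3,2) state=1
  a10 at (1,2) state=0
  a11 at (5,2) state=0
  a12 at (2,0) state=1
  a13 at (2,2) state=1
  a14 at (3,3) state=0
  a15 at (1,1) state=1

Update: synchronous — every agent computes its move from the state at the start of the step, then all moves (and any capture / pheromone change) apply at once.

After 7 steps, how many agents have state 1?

t=1: a0@(2,3):0 a1@(1,3):0 a2@(3,0):0 a3@(2,1):1 a4@(0,1):0 a5@(3,1):1 a6@(0,2):0 a7@(5,3):1 a8@(4,2):1 a9@(3,2):1 a10@(1,2):0 a11@(5,2):0 a12@(2,0):0 a13@(2,2):0 a14@(3,3):1 a15@(1,1):0
t=2: a0@(2,3):0 a1@(1,3):0 a2@(3,0):0 a3@(2,1):0 a4@(0,1):0 a5@(3,1):1 a6@(0,2):0 a7@(5,3):1 a8@(4,2):1 a9@(3,2):1 a10@(1,2):0 a11@(5,2):0 a12@(2,0):0 a13@(2,2):0 a14@(3,3):0 a15@(1,1):0
t=3: a0@(2,3):0 a1@(1,3):0 a2@(3,0):0 a3@(2,1):0 a4@(0,1):0 a5@(3,1):0 a6@(0,2):0 a7@(5,3):1 a8@(4,2):1 a9@(3,2):0 a10@(1,2):0 a11@(5,2):0 a12@(2,0):0 a13@(2,2):0 a14@(3,3):0 a15@(1,1):0
t=4: a0@(2,3):0 a1@(1,3):0 a2@(3,0):0 a3@(2,1):0 a4@(0,1):0 a5@(3,1):0 a6@(0,2):0 a7@(5,3):1 a8@(4,2):0 a9@(3,2):0 a10@(1,2):0 a11@(5,2):0 a12@(2,0):0 a13@(2,2):0 a14@(3,3):0 a15@(1,1):0
t=5: a0@(2,3):0 a1@(1,3):0 a2@(3,0):0 a3@(2,1):0 a4@(0,1):0 a5@(3,1):0 a6@(0,2):0 a7@(5,3):0 a8@(4,2):0 a9@(3,2):0 a10@(1,2):0 a11@(5,2):0 a12@(2,0):0 a13@(2,2):0 a14@(3,3):0 a15@(1,1):0
t=6: (unchanged — steady state)

0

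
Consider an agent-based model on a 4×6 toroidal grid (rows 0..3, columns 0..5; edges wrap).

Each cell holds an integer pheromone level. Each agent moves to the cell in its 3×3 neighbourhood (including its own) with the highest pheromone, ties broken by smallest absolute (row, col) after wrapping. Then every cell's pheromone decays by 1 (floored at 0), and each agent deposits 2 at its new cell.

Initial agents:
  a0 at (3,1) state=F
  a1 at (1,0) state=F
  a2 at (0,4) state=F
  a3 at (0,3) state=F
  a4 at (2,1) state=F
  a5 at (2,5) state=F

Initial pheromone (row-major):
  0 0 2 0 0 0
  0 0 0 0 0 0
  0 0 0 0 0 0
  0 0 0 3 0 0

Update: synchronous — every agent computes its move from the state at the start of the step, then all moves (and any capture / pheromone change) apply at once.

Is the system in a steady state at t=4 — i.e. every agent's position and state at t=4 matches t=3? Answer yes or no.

yes

t=1: a0@(0,2) a1@(0,0) a2@(3,3) a3@(3,3) a4@(1,0) a5@(1,0) | pheromone: 2 0 3 0 0 0 / 4 0 0 0 0 0 / 0 0 0 0 0 0 / 0 0 0 6 0 0
t=2: a0@(3,3) a1@(1,0) a2@(3,3) a3@(3,3) a4@(1,0) a5@(1,0) | pheromone: 1 0 2 0 0 0 / 9 0 0 0 0 0 / 0 0 0 0 0 0 / 0 0 0 11 0 0
t=3: a0@(3,3) a1@(1,0) a2@(3,3) a3@(3,3) a4@(1,0) a5@(1,0) | pheromone: 0 0 1 0 0 0 / 14 0 0 0 0 0 / 0 0 0 0 0 0 / 0 0 0 16 0 0
t=4: a0@(3,3) a1@(1,0) a2@(3,3) a3@(3,3) a4@(1,0) a5@(1,0) | pheromone: 0 0 0 0 0 0 / 19 0 0 0 0 0 / 0 0 0 0 0 0 / 0 0 0 21 0 0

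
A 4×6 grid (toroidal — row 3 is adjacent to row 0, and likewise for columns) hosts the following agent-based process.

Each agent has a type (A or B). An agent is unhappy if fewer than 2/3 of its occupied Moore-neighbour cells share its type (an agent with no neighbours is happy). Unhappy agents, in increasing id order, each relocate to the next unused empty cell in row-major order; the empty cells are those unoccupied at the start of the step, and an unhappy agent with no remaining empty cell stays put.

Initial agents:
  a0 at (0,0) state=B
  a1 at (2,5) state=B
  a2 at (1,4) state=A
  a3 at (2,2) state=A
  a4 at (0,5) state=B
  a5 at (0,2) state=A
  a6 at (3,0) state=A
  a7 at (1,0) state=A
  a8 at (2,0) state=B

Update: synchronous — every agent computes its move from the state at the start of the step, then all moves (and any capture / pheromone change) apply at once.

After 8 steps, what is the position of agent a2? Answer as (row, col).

(0, 3)

t=1: a0@(0,1):B a1@(0,3):B a2@(0,4):A a3@(2,2):A a4@(1,1):B a5@(0,2):A a6@(1,2):A a7@(1,3):A a8@(1,5):B
t=2: a0@(0,0):B a1@(0,5):B a2@(1,0):A a3@(2,2):A a4@(1,4):B a5@(2,0):A a6@(2,1):A a7@(1,3):A a8@(2,3):B
t=3: a0@(0,1):B a1@(0,5):B a2@(0,2):A a3@(2,2):A a4@(1,4):B a5@(2,0):A a6@(2,1):A a7@(0,3):A a8@(0,4):B
t=4: a0@(0,0):B a1@(0,5):B a2@(1,0):A a3@(2,2):A a4@(1,4):B a5@(2,0):A a6@(2,1):A a7@(1,1):A a8@(0,4):B
t=5: a0@(0,1):B a1@(0,5):B a2@(0,2):A a3@(2,2):A a4@(1,4):B a5@(2,0):A a6@(2,1):A a7@(1,1):A a8@(0,4):B
t=6: a0@(0,0):B a1@(0,5):B a2@(0,3):A a3@(2,2):A a4@(1,4):B a5@(2,0):A a6@(2,1):A a7@(1,1):A a8@(0,4):B
t=7: a0@(0,1):B a1@(0,5):B a2@(0,2):A a3@(2,2):A a4@(1,4):B a5@(2,0):A a6@(2,1):A a7@(1,1):A a8@(0,4):B
t=8: a0@(0,0):B a1@(0,5):B a2@(0,3):A a3@(2,2):A a4@(1,4):B a5@(2,0):A a6@(2,1):A a7@(1,1):A a8@(0,4):B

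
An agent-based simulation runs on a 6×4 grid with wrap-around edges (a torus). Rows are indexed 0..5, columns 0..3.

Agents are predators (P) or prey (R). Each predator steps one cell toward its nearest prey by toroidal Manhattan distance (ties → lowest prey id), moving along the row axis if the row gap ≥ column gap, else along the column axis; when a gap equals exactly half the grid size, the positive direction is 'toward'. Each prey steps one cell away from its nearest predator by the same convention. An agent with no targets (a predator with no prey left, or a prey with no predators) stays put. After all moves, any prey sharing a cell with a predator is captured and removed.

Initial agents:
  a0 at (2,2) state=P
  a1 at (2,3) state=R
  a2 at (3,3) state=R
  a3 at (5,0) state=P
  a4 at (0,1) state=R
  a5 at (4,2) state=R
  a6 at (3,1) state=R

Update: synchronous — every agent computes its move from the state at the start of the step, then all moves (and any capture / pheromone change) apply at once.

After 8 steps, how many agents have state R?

t=1: a0@(2,3):P a1@(2,0):R a2@(4,3):R a3@(0,0):P a4@(1,1):R a5@(5,2):R a6@(4,1):R
t=2: a0@(2,0):P a1@(2,1):R a2@(5,3):R a3@(1,0):P a4@(2,1):R a5@(5,1):R a6@(3,1):R
t=3: a0@(2,1):P a1@(2,2):R a2@(4,3):R a3@(2,0):P a4@(2,2):R a5@(4,1):R a6@(4,1):R
t=4: a0@(2,2):P a1@(2,3):R a2@(5,3):R a3@(2,1):P a4@(2,3):R a5@(5,1):R a6@(5,1):R
t=5: a0@(2,3):P a1@(2,0):R a2@(4,3):R a3@(2,2):P a4@(2,0):R a5@(4,1):R a6@(4,1):R
t=6: a0@(2,0):P a1@(2,1):R a2@(5,3):R a3@(2,3):P a4@(2,1):R a5@(5,1):R a6@(5,1):R
t=7: a0@(2,1):P a1@(2,2):R a2@(4,3):R a3@(2,0):P a4@(2,2):R a5@(4,1):R a6@(4,1):R
t=8: a0@(2,2):P a1@(2,3):R a2@(5,3):R a3@(2,1):P a4@(2,3):R a5@(5,1):R a6@(5,1):R

5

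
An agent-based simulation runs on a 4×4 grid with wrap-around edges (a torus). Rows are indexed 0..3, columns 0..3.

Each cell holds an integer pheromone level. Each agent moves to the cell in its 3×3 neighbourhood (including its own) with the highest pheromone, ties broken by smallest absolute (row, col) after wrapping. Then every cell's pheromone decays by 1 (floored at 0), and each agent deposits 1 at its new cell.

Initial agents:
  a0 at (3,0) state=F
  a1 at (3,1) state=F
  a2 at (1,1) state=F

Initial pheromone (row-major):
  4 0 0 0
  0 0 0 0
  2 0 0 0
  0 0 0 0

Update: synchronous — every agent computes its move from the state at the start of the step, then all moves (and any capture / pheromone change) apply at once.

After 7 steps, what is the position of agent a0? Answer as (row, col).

(0, 0)

t=1: a0@(0,0) a1@(0,0) a2@(0,0) | pheromone: 6 0 0 0 / 0 0 0 0 / 1 0 0 0 / 0 0 0 0
t=2: a0@(0,0) a1@(0,0) a2@(0,0) | pheromone: 8 0 0 0 / 0 0 0 0 / 0 0 0 0 / 0 0 0 0
t=3: a0@(0,0) a1@(0,0) a2@(0,0) | pheromone: 10 0 0 0 / 0 0 0 0 / 0 0 0 0 / 0 0 0 0
t=4: a0@(0,0) a1@(0,0) a2@(0,0) | pheromone: 12 0 0 0 / 0 0 0 0 / 0 0 0 0 / 0 0 0 0
t=5: a0@(0,0) a1@(0,0) a2@(0,0) | pheromone: 14 0 0 0 / 0 0 0 0 / 0 0 0 0 / 0 0 0 0
t=6: a0@(0,0) a1@(0,0) a2@(0,0) | pheromone: 16 0 0 0 / 0 0 0 0 / 0 0 0 0 / 0 0 0 0
t=7: a0@(0,0) a1@(0,0) a2@(0,0) | pheromone: 18 0 0 0 / 0 0 0 0 / 0 0 0 0 / 0 0 0 0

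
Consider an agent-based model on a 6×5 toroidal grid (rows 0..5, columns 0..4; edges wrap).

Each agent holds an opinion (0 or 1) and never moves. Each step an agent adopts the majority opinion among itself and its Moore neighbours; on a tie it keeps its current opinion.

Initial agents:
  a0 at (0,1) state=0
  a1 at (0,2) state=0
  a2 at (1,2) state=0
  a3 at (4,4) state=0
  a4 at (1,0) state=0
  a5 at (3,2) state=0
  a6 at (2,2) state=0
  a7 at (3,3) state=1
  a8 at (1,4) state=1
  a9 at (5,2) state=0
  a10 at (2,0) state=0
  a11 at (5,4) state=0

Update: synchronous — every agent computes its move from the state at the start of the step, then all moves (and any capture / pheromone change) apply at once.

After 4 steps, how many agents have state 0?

12

t=1: a0@(0,1):0 a1@(0,2):0 a2@(1,2):0 a3@(4,4):0 a4@(1,0):0 a5@(3,2):0 a6@(2,2):0 a7@(3,3):0 a8@(1,4):0 a9@(5,2):0 a10@(2,0):0 a11@(5,4):0
t=2: (unchanged — steady state)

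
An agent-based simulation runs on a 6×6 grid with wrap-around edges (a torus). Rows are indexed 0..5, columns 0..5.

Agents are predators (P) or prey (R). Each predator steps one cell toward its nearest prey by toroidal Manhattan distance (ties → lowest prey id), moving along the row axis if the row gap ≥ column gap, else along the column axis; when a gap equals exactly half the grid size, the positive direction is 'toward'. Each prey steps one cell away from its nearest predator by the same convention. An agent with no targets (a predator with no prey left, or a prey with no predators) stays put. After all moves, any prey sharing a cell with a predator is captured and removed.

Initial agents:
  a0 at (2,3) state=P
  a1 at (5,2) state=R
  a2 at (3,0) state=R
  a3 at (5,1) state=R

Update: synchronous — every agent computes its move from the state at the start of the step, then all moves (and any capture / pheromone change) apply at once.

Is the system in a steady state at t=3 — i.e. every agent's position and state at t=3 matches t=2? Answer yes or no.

no

t=1: a0@(3,3):P a1@(4,2):R a2@(3,5):R a3@(4,1):R
t=2: a0@(4,3):P a1@(5,2):R a2@(3,0):R a3@(4,0):R
t=3: a0@(5,3):P a1@(0,2):R a2@(3,5):R a3@(4,5):R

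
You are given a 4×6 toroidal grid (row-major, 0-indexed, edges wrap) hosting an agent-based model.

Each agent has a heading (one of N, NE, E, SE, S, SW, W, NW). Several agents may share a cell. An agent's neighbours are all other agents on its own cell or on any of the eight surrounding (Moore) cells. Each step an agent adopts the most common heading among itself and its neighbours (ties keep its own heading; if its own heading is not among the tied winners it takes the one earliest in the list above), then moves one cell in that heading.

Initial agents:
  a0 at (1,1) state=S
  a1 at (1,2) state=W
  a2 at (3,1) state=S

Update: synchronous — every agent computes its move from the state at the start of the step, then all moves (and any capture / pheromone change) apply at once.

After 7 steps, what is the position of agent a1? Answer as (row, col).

t=1: a0@(2,1):S a1@(1,1):W a2@(0,1):S
t=2: a0@(3,1):S a1@(2,1):S a2@(1,1):S
t=3: a0@(0,1):S a1@(3,1):S a2@(2,1):S
t=4: a0@(1,1):S a1@(0,1):S a2@(3,1):S
t=5: a0@(2,1):S a1@(1,1):S a2@(0,1):S
t=6: a0@(3,1):S a1@(2,1):S a2@(1,1):S
t=7: a0@(0,1):S a1@(3,1):S a2@(2,1):S

(3, 1)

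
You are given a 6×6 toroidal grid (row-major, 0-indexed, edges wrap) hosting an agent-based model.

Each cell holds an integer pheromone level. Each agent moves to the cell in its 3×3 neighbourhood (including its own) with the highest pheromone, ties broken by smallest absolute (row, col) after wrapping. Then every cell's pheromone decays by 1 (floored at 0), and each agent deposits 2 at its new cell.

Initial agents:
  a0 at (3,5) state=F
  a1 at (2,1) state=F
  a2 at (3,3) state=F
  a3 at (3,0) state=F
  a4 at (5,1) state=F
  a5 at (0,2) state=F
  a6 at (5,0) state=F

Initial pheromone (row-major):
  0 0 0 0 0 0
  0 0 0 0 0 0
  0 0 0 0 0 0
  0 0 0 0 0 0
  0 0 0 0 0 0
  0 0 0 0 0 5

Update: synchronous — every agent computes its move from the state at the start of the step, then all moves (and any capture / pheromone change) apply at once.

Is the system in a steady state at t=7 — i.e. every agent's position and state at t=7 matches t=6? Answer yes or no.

t=1: a0@(2,0) a1@(1,0) a2@(2,2) a3@(2,0) a4@(0,0) a5@(0,1) a6@(5,5) | pheromone: 2 2 0 0 0 0 / 2 0 0 0 0 0 / 4 0 2 0 0 0 / 0 0 0 0 0 0 / 0 0 0 0 0 0 / 0 0 0 0 0 6
t=2: a0@(2,0) a1@(2,0) a2@(2,2) a3@(2,0) a4@(5,5) a5@(0,0) a6@(5,5) | pheromone: 3 1 0 0 0 0 / 1 0 0 0 0 0 / 9 0 3 0 0 0 / 0 0 0 0 0 0 / 0 0 0 0 0 0 / 0 0 0 0 0 9
t=3: a0@(2,0) a1@(2,0) a2@(2,2) a3@(2,0) a4@(5,5) a5@(5,5) a6@(5,5) | pheromone: 2 0 0 0 0 0 / 0 0 0 0 0 0 / 14 0 4 0 0 0 / 0 0 0 0 0 0 / 0 0 0 0 0 0 / 0 0 0 0 0 14
t=4: a0@(2,0) a1@(2,0) a2@(2,2) a3@(2,0) a4@(5,5) a5@(5,5) a6@(5,5) | pheromone: 1 0 0 0 0 0 / 0 0 0 0 0 0 / 19 0 5 0 0 0 / 0 0 0 0 0 0 / 0 0 0 0 0 0 / 0 0 0 0 0 19
t=5: a0@(2,0) a1@(2,0) a2@(2,2) a3@(2,0) a4@(5,5) a5@(5,5) a6@(5,5) | pheromone: 0 0 0 0 0 0 / 0 0 0 0 0 0 / 24 0 6 0 0 0 / 0 0 0 0 0 0 / 0 0 0 0 0 0 / 0 0 0 0 0 24
t=6: a0@(2,0) a1@(2,0) a2@(2,2) a3@(2,0) a4@(5,5) a5@(5,5) a6@(5,5) | pheromone: 0 0 0 0 0 0 / 0 0 0 0 0 0 / 29 0 7 0 0 0 / 0 0 0 0 0 0 / 0 0 0 0 0 0 / 0 0 0 0 0 29
t=7: a0@(2,0) a1@(2,0) a2@(2,2) a3@(2,0) a4@(5,5) a5@(5,5) a6@(5,5) | pheromone: 0 0 0 0 0 0 / 0 0 0 0 0 0 / 34 0 8 0 0 0 / 0 0 0 0 0 0 / 0 0 0 0 0 0 / 0 0 0 0 0 34

yes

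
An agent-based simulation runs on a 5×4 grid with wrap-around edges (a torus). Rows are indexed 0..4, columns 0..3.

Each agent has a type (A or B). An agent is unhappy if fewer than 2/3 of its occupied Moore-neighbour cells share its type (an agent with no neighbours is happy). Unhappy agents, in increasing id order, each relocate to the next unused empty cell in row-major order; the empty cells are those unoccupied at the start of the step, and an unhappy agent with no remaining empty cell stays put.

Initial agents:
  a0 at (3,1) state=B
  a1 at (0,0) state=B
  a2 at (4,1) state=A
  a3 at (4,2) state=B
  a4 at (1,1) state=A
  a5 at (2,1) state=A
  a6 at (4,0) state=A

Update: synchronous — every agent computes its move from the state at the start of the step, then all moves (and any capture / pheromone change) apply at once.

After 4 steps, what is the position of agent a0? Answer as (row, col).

t=1: a0@(0,1):B a1@(0,2):B a2@(0,3):A a3@(1,0):B a4@(1,2):A a5@(1,3):A a6@(2,0):A
t=2: a0@(0,1):B a1@(0,0):B a2@(1,1):A a3@(2,1):B a4@(2,2):A a5@(2,3):A a6@(3,0):A
t=3: a0@(0,2):B a1@(0,3):B a2@(1,0):A a3@(1,2):B a4@(2,2):A a5@(2,3):A a6@(1,3):A
t=4: a0@(0,2):B a1@(0,0):B a2@(1,0):A a3@(0,1):B a4@(2,2):A a5@(2,3):A a6@(1,1):A

(0, 2)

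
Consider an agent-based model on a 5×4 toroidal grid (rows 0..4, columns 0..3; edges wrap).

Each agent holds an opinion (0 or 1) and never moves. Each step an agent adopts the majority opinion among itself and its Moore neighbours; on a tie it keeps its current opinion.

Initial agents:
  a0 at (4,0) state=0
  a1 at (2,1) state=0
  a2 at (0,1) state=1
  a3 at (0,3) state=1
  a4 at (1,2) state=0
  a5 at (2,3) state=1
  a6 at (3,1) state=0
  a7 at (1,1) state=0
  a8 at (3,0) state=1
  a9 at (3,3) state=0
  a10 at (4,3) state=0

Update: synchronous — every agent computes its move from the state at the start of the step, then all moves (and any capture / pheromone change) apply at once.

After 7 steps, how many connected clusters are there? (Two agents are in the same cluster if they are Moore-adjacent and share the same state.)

t=1: a0@(4,0):0 a1@(2,1):0 a2@(0,1):0 a3@(0,3):0 a4@(1,2):0 a5@(2,3):1 a6@(3,1):0 a7@(1,1):0 a8@(3,0):0 a9@(3,3):0 a10@(4,3):0
t=2: a0@(4,0):0 a1@(2,1):0 a2@(0,1):0 a3@(0,3):0 a4@(1,2):0 a5@(2,3):0 a6@(3,1):0 a7@(1,1):0 a8@(3,0):0 a9@(3,3):0 a10@(4,3):0
t=3: (unchanged — steady state)

1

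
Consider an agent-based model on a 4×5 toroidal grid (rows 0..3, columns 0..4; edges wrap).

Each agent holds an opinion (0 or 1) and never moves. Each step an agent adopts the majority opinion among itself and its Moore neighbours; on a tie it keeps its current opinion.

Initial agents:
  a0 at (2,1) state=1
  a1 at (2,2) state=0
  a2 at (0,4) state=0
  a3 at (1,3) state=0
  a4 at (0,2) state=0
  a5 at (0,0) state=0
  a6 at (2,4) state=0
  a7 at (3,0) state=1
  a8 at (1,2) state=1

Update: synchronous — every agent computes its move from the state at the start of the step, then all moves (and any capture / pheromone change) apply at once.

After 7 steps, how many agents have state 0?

t=1: a0@(2,1):1 a1@(2,2):0 a2@(0,4):0 a3@(1,3):0 a4@(0,2):0 a5@(0,0):0 a6@(2,4):0 a7@(3,0):0 a8@(1,2):0
t=2: a0@(2,1):0 a1@(2,2):0 a2@(0,4):0 a3@(1,3):0 a4@(0,2):0 a5@(0,0):0 a6@(2,4):0 a7@(3,0):0 a8@(1,2):0
t=3: (unchanged — steady state)

9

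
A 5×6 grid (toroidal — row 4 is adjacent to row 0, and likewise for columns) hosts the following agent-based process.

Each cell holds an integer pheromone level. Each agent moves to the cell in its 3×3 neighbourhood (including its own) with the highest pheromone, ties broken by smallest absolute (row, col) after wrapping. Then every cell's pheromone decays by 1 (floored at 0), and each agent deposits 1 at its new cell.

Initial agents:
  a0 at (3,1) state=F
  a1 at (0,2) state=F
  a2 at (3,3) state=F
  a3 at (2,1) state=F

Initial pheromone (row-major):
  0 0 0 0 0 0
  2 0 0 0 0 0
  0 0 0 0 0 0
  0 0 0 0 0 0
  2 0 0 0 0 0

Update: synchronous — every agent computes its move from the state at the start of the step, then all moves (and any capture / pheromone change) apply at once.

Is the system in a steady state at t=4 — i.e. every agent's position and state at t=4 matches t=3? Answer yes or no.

t=1: a0@(4,0) a1@(0,1) a2@(2,2) a3@(1,0) | pheromone: 0 1 0 0 0 0 / 2 0 0 0 0 0 / 0 0 1 0 0 0 / 0 0 0 0 0 0 / 2 0 0 0 0 0
t=2: a0@(4,0) a1@(1,0) a2@(2,2) a3@(1,0) | pheromone: 0 0 0 0 0 0 / 3 0 0 0 0 0 / 0 0 1 0 0 0 / 0 0 0 0 0 0 / 2 0 0 0 0 0
t=3: a0@(4,0) a1@(1,0) a2@(2,2) a3@(1,0) | pheromone: 0 0 0 0 0 0 / 4 0 0 0 0 0 / 0 0 1 0 0 0 / 0 0 0 0 0 0 / 2 0 0 0 0 0
t=4: a0@(4,0) a1@(1,0) a2@(2,2) a3@(1,0) | pheromone: 0 0 0 0 0 0 / 5 0 0 0 0 0 / 0 0 1 0 0 0 / 0 0 0 0 0 0 / 2 0 0 0 0 0

yes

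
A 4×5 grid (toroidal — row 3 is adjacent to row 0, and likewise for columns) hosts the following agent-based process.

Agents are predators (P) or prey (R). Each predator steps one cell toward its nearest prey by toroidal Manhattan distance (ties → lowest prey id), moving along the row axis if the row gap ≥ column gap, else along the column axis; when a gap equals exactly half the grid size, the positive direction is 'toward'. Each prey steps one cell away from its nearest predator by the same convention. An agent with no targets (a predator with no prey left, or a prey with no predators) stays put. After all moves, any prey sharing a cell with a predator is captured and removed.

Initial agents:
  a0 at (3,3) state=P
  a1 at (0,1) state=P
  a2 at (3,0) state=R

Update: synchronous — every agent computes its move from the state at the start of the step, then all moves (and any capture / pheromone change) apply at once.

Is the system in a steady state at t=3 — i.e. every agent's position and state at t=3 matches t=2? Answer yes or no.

yes

t=1: a0@(3,4):P a1@(3,1):P
t=2: (unchanged — steady state)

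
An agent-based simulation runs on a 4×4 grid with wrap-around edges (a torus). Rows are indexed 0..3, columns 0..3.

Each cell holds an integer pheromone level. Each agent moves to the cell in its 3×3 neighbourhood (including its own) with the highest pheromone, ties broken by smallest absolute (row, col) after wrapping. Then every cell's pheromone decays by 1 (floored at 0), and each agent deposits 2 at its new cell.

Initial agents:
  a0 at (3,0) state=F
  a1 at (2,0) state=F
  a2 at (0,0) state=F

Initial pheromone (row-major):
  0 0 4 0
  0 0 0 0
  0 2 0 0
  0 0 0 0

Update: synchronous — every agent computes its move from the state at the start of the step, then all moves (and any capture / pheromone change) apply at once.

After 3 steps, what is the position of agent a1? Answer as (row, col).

t=1: a0@(2,1) a1@(2,1) a2@(0,0) | pheromone: 2 0 3 0 / 0 0 0 0 / 0 5 0 0 / 0 0 0 0
t=2: a0@(2,1) a1@(2,1) a2@(0,0) | pheromone: 3 0 2 0 / 0 0 0 0 / 0 8 0 0 / 0 0 0 0
t=3: a0@(2,1) a1@(2,1) a2@(0,0) | pheromone: 4 0 1 0 / 0 0 0 0 / 0 11 0 0 / 0 0 0 0

(2, 1)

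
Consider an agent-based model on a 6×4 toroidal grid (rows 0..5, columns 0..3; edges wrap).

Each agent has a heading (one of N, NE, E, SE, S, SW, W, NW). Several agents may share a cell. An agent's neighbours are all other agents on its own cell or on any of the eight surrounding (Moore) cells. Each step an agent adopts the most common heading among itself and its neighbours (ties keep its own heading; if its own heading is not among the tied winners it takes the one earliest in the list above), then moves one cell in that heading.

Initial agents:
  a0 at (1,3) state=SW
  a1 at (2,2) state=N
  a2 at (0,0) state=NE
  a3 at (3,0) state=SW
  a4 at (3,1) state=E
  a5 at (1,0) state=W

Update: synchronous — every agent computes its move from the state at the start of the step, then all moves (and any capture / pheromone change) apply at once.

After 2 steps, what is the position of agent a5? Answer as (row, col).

t=1: a0@(2,2):SW a1@(1,2):N a2@(5,1):NE a3@(4,3):SW a4@(3,2):E a5@(1,3):W
t=2: a0@(3,1):SW a1@(0,2):N a2@(4,2):NE a3@(5,2):SW a4@(4,1):SW a5@(1,2):W

(1, 2)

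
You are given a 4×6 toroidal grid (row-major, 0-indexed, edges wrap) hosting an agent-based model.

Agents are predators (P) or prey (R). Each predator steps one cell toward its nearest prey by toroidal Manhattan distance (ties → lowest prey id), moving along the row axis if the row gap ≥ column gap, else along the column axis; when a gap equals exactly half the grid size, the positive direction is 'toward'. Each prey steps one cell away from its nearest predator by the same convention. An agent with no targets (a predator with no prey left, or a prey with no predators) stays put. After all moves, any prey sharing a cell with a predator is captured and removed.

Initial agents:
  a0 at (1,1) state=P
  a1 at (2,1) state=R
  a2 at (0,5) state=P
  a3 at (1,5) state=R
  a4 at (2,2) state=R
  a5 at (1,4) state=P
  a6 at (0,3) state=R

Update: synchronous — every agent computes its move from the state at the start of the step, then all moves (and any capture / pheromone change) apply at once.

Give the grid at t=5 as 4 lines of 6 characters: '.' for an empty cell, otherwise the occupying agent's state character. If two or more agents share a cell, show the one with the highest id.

t=1: a0@(2,1):P a1@(3,1):R a2@(1,5):P a3@(2,5):R a4@(3,2):R a5@(1,5):P a6@(0,2):R
t=2: a0@(3,1):P a1@(0,1):R a2@(2,5):P a3@(3,5):R a4@(0,2):R a5@(2,5):P a6@(3,2):R
t=3: a0@(0,1):P a1@(1,1):R a2@(3,5):P a3@(0,5):R a4@(1,2):R a5@(3,5):P a6@(3,3):R
t=4: a0@(1,1):P a1@(2,1):R a2@(0,5):P a3@(1,5):R a4@(2,2):R a5@(0,5):P a6@(3,2):R
t=5: a0@(2,1):P a1@(3,1):R a2@(1,5):P a3@(2,5):R a4@(3,2):R a5@(1,5):P a6@(2,2):R

......
.....P
.PR..R
.RR...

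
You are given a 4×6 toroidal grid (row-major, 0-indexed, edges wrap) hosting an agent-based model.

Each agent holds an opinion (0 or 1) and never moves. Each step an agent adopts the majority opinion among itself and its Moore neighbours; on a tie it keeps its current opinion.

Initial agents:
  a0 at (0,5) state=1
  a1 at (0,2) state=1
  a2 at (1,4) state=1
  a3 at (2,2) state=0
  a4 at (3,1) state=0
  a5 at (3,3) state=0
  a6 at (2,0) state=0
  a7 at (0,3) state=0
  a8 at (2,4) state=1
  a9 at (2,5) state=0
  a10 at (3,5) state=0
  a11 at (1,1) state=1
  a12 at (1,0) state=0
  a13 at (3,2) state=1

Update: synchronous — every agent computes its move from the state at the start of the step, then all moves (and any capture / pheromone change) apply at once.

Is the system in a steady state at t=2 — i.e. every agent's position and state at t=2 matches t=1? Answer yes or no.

t=1: a0@(0,5):1 a1@(0,2):1 a2@(1,4):1 a3@(2,2):0 a4@(3,1):0 a5@(3,3):0 a6@(2,0):0 a7@(0,3):1 a8@(2,4):0 a9@(2,5):0 a10@(3,5):0 a11@(1,1):0 a12@(1,0):0 a13@(3,2):0
t=2: a0@(0,5):1 a1@(0,2):0 a2@(1,4):1 a3@(2,2):0 a4@(3,1):0 a5@(3,3):0 a6@(2,0):0 a7@(0,3):1 a8@(2,4):0 a9@(2,5):0 a10@(3,5):0 a11@(1,1):0 a12@(1,0):0 a13@(3,2):0

no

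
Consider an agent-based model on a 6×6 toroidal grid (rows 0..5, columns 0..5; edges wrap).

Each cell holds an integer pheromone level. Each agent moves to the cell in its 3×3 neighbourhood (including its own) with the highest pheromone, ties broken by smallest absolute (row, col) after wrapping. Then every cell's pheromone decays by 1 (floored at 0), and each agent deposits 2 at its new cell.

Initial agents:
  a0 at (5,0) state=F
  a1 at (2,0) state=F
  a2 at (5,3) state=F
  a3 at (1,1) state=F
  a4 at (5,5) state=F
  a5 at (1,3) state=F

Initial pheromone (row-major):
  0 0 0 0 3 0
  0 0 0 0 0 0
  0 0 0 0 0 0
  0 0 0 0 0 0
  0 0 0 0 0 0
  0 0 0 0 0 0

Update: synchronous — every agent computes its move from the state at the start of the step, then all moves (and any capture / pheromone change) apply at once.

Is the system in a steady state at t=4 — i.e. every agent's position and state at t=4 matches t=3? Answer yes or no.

yes

t=1: a0@(0,0) a1@(1,0) a2@(0,4) a3@(0,0) a4@(0,4) a5@(0,4) | pheromone: 4 0 0 0 8 0 / 2 0 0 0 0 0 / 0 0 0 0 0 0 / 0 0 0 0 0 0 / 0 0 0 0 0 0 / 0 0 0 0 0 0
t=2: a0@(0,0) a1@(0,0) a2@(0,4) a3@(0,0) a4@(0,4) a5@(0,4) | pheromone: 9 0 0 0 13 0 / 1 0 0 0 0 0 / 0 0 0 0 0 0 / 0 0 0 0 0 0 / 0 0 0 0 0 0 / 0 0 0 0 0 0
t=3: a0@(0,0) a1@(0,0) a2@(0,4) a3@(0,0) a4@(0,4) a5@(0,4) | pheromone: 14 0 0 0 18 0 / 0 0 0 0 0 0 / 0 0 0 0 0 0 / 0 0 0 0 0 0 / 0 0 0 0 0 0 / 0 0 0 0 0 0
t=4: a0@(0,0) a1@(0,0) a2@(0,4) a3@(0,0) a4@(0,4) a5@(0,4) | pheromone: 19 0 0 0 23 0 / 0 0 0 0 0 0 / 0 0 0 0 0 0 / 0 0 0 0 0 0 / 0 0 0 0 0 0 / 0 0 0 0 0 0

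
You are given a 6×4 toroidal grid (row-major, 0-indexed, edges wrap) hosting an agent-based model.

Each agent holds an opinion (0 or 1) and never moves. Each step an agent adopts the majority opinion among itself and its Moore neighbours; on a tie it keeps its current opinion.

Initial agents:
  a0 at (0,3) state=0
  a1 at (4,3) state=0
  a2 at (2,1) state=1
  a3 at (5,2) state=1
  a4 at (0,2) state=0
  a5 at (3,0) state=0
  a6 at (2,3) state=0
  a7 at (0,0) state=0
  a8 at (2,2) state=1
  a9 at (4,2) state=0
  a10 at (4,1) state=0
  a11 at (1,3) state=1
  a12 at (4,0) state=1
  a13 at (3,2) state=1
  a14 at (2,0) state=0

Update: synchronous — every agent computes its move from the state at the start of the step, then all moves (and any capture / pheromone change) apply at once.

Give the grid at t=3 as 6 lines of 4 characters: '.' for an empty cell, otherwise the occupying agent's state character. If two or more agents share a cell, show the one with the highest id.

0.00
...0
0000
0.0.
0000
..0.

t=1: a0@(0,3):0 a1@(4,3):0 a2@(2,1):1 a3@(5,2):0 a4@(0,2):0 a5@(3,0):0 a6@(2,3):0 a7@(0,0):0 a8@(2,2):1 a9@(4,2):0 a10@(4,1):0 a11@(1,3):0 a12@(4,0):0 a13@(3,2):0 a14@(2,0):0
t=2: a0@(0,3):0 a1@(4,3):0 a2@(2,1):0 a3@(5,2):0 a4@(0,2):0 a5@(3,0):0 a6@(2,3):0 a7@(0,0):0 a8@(2,2):0 a9@(4,2):0 a10@(4,1):0 a11@(1,3):0 a12@(4,0):0 a13@(3,2):0 a14@(2,0):0
t=3: (unchanged — steady state)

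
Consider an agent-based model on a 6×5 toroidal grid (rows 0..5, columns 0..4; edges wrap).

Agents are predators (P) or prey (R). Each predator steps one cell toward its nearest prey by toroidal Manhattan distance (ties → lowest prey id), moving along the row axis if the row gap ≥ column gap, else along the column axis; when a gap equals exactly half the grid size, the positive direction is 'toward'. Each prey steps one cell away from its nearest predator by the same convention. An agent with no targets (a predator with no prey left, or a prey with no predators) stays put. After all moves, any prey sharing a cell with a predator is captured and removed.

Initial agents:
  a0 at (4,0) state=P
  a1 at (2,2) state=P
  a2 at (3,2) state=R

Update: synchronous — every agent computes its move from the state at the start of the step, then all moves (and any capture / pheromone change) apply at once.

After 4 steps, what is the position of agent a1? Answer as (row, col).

t=1: a0@(4,1):P a1@(3,2):P a2@(4,2):R
t=2: a0@(4,2):P a1@(4,2):P a2@(4,3):R
t=3: a0@(4,3):P a1@(4,3):P a2@(4,4):R
t=4: a0@(4,4):P a1@(4,4):P a2@(4,0):R

(4, 4)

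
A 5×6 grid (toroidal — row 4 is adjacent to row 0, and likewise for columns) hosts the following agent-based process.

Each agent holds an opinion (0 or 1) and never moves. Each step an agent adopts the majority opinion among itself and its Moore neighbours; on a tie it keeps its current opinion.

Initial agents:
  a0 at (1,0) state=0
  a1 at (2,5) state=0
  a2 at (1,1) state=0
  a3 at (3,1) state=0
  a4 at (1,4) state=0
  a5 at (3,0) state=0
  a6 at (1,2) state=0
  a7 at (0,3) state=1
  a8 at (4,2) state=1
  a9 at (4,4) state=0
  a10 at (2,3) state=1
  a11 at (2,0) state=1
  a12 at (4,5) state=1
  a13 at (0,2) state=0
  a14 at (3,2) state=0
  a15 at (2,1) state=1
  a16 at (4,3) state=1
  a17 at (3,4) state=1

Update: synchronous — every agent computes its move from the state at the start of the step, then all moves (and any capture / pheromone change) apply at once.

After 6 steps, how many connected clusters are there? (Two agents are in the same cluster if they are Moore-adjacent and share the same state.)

t=1: a0@(1,0):0 a1@(2,5):0 a2@(1,1):0 a3@(3,1):0 a4@(1,4):0 a5@(3,0):0 a6@(1,2):0 a7@(0,3):0 a8@(4,2):1 a9@(4,4):1 a10@(2,3):0 a11@(2,0):0 a12@(4,5):1 a13@(0,2):0 a14@(3,2):1 a15@(2,1):0 a16@(4,3):1 a17@(3,4):1
t=2: (unchanged — steady state)

2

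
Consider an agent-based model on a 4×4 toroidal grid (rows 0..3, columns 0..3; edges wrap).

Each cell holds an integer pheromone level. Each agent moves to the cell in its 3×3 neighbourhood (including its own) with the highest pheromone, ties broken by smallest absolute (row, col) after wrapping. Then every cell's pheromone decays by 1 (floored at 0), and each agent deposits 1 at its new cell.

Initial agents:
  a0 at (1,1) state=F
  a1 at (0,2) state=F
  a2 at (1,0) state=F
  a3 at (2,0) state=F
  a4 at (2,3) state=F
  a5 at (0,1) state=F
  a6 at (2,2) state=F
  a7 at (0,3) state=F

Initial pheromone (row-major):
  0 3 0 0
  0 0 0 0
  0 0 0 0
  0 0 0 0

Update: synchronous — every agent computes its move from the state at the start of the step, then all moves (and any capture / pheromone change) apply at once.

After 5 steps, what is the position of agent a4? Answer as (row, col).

t=1: a0@(0,1) a1@(0,1) a2@(0,1) a3@(1,0) a4@(1,0) a5@(0,1) a6@(1,1) a7@(0,0) | pheromone: 1 6 0 0 / 2 1 0 0 / 0 0 0 0 / 0 0 0 0
t=2: a0@(0,1) a1@(0,1) a2@(0,1) a3@(0,1) a4@(0,1) a5@(0,1) a6@(0,1) a7@(0,1) | pheromone: 0 13 0 0 / 1 0 0 0 / 0 0 0 0 / 0 0 0 0
t=3: a0@(0,1) a1@(0,1) a2@(0,1) a3@(0,1) a4@(0,1) a5@(0,1) a6@(0,1) a7@(0,1) | pheromone: 0 20 0 0 / 0 0 0 0 / 0 0 0 0 / 0 0 0 0
t=4: a0@(0,1) a1@(0,1) a2@(0,1) a3@(0,1) a4@(0,1) a5@(0,1) a6@(0,1) a7@(0,1) | pheromone: 0 27 0 0 / 0 0 0 0 / 0 0 0 0 / 0 0 0 0
t=5: a0@(0,1) a1@(0,1) a2@(0,1) a3@(0,1) a4@(0,1) a5@(0,1) a6@(0,1) a7@(0,1) | pheromone: 0 34 0 0 / 0 0 0 0 / 0 0 0 0 / 0 0 0 0

(0, 1)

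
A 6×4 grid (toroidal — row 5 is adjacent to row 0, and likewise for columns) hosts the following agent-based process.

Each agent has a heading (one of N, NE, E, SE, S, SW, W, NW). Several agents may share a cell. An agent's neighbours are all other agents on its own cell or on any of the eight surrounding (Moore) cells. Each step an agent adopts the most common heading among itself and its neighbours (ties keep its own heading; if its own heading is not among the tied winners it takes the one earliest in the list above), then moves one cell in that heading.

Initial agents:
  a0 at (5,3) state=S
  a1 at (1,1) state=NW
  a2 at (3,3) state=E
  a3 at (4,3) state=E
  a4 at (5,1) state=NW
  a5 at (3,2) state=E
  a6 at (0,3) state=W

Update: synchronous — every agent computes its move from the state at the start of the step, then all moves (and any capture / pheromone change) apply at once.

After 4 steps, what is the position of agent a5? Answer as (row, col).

t=1: a0@(0,3):S a1@(0,0):NW a2@(3,0):E a3@(4,0):E a4@(4,0):NW a5@(3,3):E a6@(0,2):W
t=2: a0@(1,3):S a1@(5,3):NW a2@(3,1):E a3@(4,1):E a4@(4,1):E a5@(3,0):E a6@(0,1):W
t=3: a0@(2,3):S a1@(4,2):NW a2@(3,2):E a3@(4,2):E a4@(4,2):E a5@(3,1):E a6@(0,0):W
t=4: a0@(3,3):S a1@(4,3):E a2@(3,3):E a3@(4,3):E a4@(4,3):E a5@(3,2):E a6@(0,3):W

(3, 2)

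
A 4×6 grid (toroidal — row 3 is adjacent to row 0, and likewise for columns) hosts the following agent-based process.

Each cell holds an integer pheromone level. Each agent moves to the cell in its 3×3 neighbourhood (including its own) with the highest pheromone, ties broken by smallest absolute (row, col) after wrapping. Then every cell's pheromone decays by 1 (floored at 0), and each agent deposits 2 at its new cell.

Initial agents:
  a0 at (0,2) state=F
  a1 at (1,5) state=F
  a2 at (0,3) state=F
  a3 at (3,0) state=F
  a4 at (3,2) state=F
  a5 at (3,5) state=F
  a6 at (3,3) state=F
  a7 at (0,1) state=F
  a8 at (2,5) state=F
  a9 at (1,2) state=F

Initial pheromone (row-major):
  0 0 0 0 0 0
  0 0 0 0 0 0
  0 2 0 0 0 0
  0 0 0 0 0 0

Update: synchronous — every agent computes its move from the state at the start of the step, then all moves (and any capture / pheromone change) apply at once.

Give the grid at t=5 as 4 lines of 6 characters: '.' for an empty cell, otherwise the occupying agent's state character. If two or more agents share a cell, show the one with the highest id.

F.F...
......
.F....
......

t=1: a0@(0,1) a1@(0,0) a2@(0,2) a3@(2,1) a4@(2,1) a5@(0,0) a6@(0,2) a7@(0,0) a8@(1,0) a9@(2,1) | pheromone: 6 2 4 0 0 0 / 2 0 0 0 0 0 / 0 7 0 0 0 0 / 0 0 0 0 0 0
t=2: a0@(0,0) a1@(0,0) a2@(0,2) a3@(2,1) a4@(2,1) a5@(0,0) a6@(0,2) a7@(0,0) a8@(2,1) a9@(2,1) | pheromone: 13 1 7 0 0 0 / 1 0 0 0 0 0 / 0 14 0 0 0 0 / 0 0 0 0 0 0
t=3: a0@(0,0) a1@(0,0) a2@(0,2) a3@(2,1) a4@(2,1) a5@(0,0) a6@(0,2) a7@(0,0) a8@(2,1) a9@(2,1) | pheromone: 20 0 10 0 0 0 / 0 0 0 0 0 0 / 0 21 0 0 0 0 / 0 0 0 0 0 0
t=4: a0@(0,0) a1@(0,0) a2@(0,2) a3@(2,1) a4@(2,1) a5@(0,0) a6@(0,2) a7@(0,0) a8@(2,1) a9@(2,1) | pheromone: 27 0 13 0 0 0 / 0 0 0 0 0 0 / 0 28 0 0 0 0 / 0 0 0 0 0 0
t=5: a0@(0,0) a1@(0,0) a2@(0,2) a3@(2,1) a4@(2,1) a5@(0,0) a6@(0,2) a7@(0,0) a8@(2,1) a9@(2,1) | pheromone: 34 0 16 0 0 0 / 0 0 0 0 0 0 / 0 35 0 0 0 0 / 0 0 0 0 0 0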